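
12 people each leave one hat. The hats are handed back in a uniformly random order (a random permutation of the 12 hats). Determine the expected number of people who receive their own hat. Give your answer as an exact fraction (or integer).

1

Let Xᵢ = 1 if person i gets their own hat. For each i, P(Xᵢ=1) = 1/12.
By linearity of expectation, E[X₁+…+X_12] = 12·(1/12) = 1.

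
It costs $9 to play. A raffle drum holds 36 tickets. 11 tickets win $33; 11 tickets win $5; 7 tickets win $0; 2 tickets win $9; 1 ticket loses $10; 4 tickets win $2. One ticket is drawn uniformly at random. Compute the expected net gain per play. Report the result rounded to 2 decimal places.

E[payout] = (11/36)·33 + (11/36)·5 + (7/36)·0 + (2/36)·9 + (1/36)·(-10) + (4/36)·2 = 217/18
Expected profit = 217/18 − 9 = 55/18 ≈ $3.06

$3.06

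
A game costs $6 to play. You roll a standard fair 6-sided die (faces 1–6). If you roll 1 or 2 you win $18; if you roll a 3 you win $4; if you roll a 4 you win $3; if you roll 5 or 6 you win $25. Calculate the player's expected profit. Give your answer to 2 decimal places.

$9.50

E[payout] = (1/6)·3 + (1/6)·4 + (1/3)·18 + (1/3)·25 = 31/2
Expected profit = 31/2 − 6 = 19/2 ≈ $9.50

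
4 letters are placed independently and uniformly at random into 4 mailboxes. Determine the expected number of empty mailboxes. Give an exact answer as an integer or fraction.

Let Xⱼ=1 if mailbox j is empty. P(Xⱼ=1) = ((4-1)/4)^4 = 81/256.
By linearity, E[#empty] = 4·81/256 = 81/64.

81/64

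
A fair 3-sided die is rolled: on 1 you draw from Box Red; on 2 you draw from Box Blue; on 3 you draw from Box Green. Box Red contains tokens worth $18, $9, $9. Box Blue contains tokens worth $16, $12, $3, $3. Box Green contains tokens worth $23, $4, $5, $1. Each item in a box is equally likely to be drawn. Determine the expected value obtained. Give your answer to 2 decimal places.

E[X | Box Red] = (18 + 9 + 9)/3 = 12
E[X | Box Blue] = (16 + 12 + 3 + 3)/4 = 17/2
E[X | Box Green] = (23 + 4 + 5 + 1)/4 = 33/4
E[X] = (1/3)·12 + (1/3)·17/2 + (1/3)·33/4 = 115/12 ≈ 9.58

$9.58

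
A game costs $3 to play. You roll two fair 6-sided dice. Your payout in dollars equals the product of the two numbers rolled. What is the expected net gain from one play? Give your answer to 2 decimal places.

Distribution of the product of the two numbers rolled: 1 w.p. 1/36, 2 w.p. 1/18, 3 w.p. 1/18, 4 w.p. 1/12, 5 w.p. 1/18, 6 w.p. 1/9, …
E[payout] = (1/36)·1 + (1/18)·2 + (1/18)·3 + (1/12)·4 + (1/18)·5 + (1/9)·6 + (1/18)·8 + (1/36)·9 + (1/18)·10 + (1/9)·12 + (1/18)·15 + (1/36)·16 + (1/18)·18 + (1/18)·20 + (1/18)·24 + (1/36)·25 + (1/18)·30 + (1/36)·36 = 49/4
Expected profit = 49/4 − 3 = 37/4 ≈ $9.25

$9.25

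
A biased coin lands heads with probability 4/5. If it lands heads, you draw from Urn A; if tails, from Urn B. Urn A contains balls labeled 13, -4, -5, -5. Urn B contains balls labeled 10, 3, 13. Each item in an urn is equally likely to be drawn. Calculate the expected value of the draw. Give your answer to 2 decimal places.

1.53

E[X | Urn A] = (13 − 4 − 5 − 5)/4 = -1/4
E[X | Urn B] = (10 + 3 + 13)/3 = 26/3
E[X] = (4/5)·(-1/4) + (1/5)·26/3 = 23/15 ≈ 1.53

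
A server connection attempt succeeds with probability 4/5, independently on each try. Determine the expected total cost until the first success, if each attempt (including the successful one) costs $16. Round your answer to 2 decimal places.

$20.00

E[#attempts] = 1/p = 5/4; E[cost] = 16·5/4 = 20.
≈ 20.00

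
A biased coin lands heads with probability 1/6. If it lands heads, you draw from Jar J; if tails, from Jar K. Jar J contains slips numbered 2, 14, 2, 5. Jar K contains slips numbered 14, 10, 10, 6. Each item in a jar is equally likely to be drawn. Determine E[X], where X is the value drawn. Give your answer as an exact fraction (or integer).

E[X | Jar J] = (2 + 14 + 2 + 5)/4 = 23/4
E[X | Jar K] = (14 + 10 + 10 + 6)/4 = 10
E[X] = (1/6)·23/4 + (5/6)·10 = 223/24

223/24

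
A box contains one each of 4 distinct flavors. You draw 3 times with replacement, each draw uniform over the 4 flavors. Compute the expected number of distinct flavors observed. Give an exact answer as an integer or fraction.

37/16

Let Xⱼ=1 if type j appears at least once. P(Xⱼ=1) = 1 − ((4−1)/4)^3 = 37/64.
E[#distinct] = 4·37/64 = 37/16.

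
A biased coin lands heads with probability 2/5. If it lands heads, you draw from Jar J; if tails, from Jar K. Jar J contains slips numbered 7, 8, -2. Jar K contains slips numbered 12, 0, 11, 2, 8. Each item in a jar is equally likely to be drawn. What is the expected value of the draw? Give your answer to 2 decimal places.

5.69

E[X | Jar J] = (7 + 8 − 2)/3 = 13/3
E[X | Jar K] = (12 + 0 + 11 + 2 + 8)/5 = 33/5
E[X] = (2/5)·13/3 + (3/5)·33/5 = 427/75 ≈ 5.69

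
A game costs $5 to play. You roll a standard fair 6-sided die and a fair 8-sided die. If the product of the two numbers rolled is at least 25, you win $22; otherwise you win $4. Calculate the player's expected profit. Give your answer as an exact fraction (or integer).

11/4 dollars

E[payout] = (19/24)·4 + (5/24)·22 = 31/4
Expected profit = 31/4 − 5 = 11/4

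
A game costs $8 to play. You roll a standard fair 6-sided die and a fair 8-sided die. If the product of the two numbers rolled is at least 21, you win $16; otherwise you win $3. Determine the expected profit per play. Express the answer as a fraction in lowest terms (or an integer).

-29/24 dollars

E[payout] = (17/24)·3 + (7/24)·16 = 163/24
Expected profit = 163/24 − 8 = -29/24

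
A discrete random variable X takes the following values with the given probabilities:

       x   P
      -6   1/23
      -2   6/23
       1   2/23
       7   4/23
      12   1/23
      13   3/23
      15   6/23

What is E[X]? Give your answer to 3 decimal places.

6.652

E[X] = (1/23)·(-6) + (6/23)·(-2) + (2/23)·1 + (4/23)·7 + (1/23)·12 + (3/23)·13 + (6/23)·15
     = 153/23 ≈ 6.652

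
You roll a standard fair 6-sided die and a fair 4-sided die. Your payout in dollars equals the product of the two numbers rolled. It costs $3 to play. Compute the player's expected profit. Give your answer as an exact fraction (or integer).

23/4 dollars

Distribution of the product of the two numbers rolled: 1 w.p. 1/24, 2 w.p. 1/12, 3 w.p. 1/12, 4 w.p. 1/8, 5 w.p. 1/24, 6 w.p. 1/8, …
E[payout] = (1/24)·1 + (1/12)·2 + (1/12)·3 + (1/8)·4 + (1/24)·5 + (1/8)·6 + (1/12)·8 + (1/24)·9 + (1/24)·10 + (1/8)·12 + (1/24)·15 + (1/24)·16 + (1/24)·18 + (1/24)·20 + (1/24)·24 = 35/4
Expected profit = 35/4 − 3 = 23/4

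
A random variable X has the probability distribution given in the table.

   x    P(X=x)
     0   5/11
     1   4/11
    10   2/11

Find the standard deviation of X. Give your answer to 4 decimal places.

3.7128

E[X] = 24/11, E[X²] = 204/11
Var(X) = E[X²] − (E[X])² = 204/11 − 576/121 = 1668/121
SD(X) = √(1668/121) ≈ 3.7128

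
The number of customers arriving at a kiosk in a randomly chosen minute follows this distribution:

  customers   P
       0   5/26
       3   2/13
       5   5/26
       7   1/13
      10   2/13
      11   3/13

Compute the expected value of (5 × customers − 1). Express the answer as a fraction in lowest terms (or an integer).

E[5x-1] = (5/26)·(-1) + (2/13)·14 + (5/26)·24 + (1/13)·34 + (2/13)·49 + (3/13)·54
     = 759/26

759/26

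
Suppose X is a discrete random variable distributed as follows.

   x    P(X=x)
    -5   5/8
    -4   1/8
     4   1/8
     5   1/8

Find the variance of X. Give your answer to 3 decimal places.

E[X] = (5/8)·(-5) + (1/8)·(-4) + (1/8)·4 + (1/8)·5 = -5/2
E[X²] = (5/8)·25 + (1/8)·16 + (1/8)·16 + (1/8)·25 = 91/4
Var(X) = 91/4 − (-5/2)² = 33/2 ≈ 16.500

16.500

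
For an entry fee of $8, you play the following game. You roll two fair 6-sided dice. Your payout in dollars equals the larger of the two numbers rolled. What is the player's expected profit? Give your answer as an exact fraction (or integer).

-127/36 dollars

Distribution of the larger of the two numbers rolled: 1 w.p. 1/36, 2 w.p. 1/12, 3 w.p. 5/36, 4 w.p. 7/36, 5 w.p. 1/4, 6 w.p. 11/36
E[payout] = (1/36)·1 + (1/12)·2 + (5/36)·3 + (7/36)·4 + (1/4)·5 + (11/36)·6 = 161/36
Expected profit = 161/36 − 8 = -127/36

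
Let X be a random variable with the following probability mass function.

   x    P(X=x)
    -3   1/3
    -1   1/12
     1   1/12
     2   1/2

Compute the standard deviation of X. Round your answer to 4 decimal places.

2.2730

E[X] = 0, E[X²] = 31/6
Var(X) = E[X²] − (E[X])² = 31/6 − 0 = 31/6
SD(X) = √(31/6) ≈ 2.2730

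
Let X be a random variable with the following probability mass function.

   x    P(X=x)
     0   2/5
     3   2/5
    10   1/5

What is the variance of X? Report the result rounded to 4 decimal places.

E[X] = (2/5)·0 + (2/5)·3 + (1/5)·10 = 16/5
E[X²] = (2/5)·0 + (2/5)·9 + (1/5)·100 = 118/5
Var(X) = 118/5 − (16/5)² = 334/25 ≈ 13.3600

13.3600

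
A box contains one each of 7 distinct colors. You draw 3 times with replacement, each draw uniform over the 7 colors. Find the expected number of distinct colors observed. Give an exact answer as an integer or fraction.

127/49

Let Xⱼ=1 if type j appears at least once. P(Xⱼ=1) = 1 − ((7−1)/7)^3 = 127/343.
E[#distinct] = 7·127/343 = 127/49.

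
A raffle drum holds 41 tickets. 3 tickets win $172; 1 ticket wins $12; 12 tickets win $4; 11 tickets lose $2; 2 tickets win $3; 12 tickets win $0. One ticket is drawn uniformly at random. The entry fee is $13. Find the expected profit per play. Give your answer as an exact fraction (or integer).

E[payout] = (3/41)·172 + (1/41)·12 + (12/41)·4 + (11/41)·(-2) + (2/41)·3 + (12/41)·0 = 560/41
Expected profit = 560/41 − 13 = 27/41

27/41 dollars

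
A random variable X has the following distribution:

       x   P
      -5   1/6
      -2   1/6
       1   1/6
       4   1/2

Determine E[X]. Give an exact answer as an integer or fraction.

E[X] = (1/6)·(-5) + (1/6)·(-2) + (1/6)·1 + (1/2)·4
     = 1

1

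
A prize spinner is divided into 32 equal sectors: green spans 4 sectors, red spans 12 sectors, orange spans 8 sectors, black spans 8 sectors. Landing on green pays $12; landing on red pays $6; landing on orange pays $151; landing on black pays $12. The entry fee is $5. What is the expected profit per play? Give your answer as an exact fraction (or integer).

E[payout] = (4/32)·12 + (12/32)·6 + (8/32)·151 + (8/32)·12 = 89/2
Expected profit = 89/2 − 5 = 79/2

79/2 dollars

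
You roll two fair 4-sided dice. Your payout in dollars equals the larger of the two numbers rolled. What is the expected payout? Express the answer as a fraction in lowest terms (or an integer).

Distribution of the larger of the two numbers rolled: 1 w.p. 1/16, 2 w.p. 3/16, 3 w.p. 5/16, 4 w.p. 7/16
E[payout] = (1/16)·1 + (3/16)·2 + (5/16)·3 + (7/16)·4 = 25/8

25/8 dollars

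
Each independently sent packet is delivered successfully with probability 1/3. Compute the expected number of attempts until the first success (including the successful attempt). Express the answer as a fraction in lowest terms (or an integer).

For a geometric distribution, E[trials] = 1/p = 1/(1/3) = 3.

3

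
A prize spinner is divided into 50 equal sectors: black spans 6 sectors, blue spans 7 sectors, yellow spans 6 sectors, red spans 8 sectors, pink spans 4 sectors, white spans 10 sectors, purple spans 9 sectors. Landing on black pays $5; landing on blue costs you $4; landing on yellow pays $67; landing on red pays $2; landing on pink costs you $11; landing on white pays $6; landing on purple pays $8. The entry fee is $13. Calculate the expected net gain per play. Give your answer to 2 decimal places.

E[payout] = (6/50)·5 + (7/50)·(-4) + (6/50)·67 + (8/50)·2 + (4/50)·(-11) + (10/50)·6 + (9/50)·8 = 254/25
Expected profit = 254/25 − 13 = -71/25 ≈ -$2.84

-$2.84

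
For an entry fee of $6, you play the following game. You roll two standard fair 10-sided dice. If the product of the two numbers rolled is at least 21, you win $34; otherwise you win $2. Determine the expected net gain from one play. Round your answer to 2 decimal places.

$13.28

E[payout] = (23/50)·2 + (27/50)·34 = 482/25
Expected profit = 482/25 − 6 = 332/25 ≈ $13.28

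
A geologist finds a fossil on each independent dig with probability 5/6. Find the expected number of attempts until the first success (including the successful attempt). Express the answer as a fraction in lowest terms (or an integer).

6/5

For a geometric distribution, E[trials] = 1/p = 1/(5/6) = 6/5.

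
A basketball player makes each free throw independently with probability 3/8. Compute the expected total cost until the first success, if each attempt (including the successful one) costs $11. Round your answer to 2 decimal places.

$29.33

E[#attempts] = 1/p = 8/3; E[cost] = 11·8/3 = 88/3.
≈ 29.33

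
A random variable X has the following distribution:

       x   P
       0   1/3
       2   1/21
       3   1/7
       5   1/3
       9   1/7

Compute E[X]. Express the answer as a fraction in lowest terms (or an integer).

73/21

E[X] = (1/3)·0 + (1/21)·2 + (1/7)·3 + (1/3)·5 + (1/7)·9
     = 73/21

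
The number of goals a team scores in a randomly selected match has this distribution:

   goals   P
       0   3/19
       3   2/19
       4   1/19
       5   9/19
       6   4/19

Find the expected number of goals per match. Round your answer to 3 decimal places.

4.158

E[X] = (3/19)·0 + (2/19)·3 + (1/19)·4 + (9/19)·5 + (4/19)·6
     = 79/19 ≈ 4.158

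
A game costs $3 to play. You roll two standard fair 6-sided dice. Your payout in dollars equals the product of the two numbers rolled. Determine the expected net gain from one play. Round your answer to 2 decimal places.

$9.25

Distribution of the product of the two numbers rolled: 1 w.p. 1/36, 2 w.p. 1/18, 3 w.p. 1/18, 4 w.p. 1/12, 5 w.p. 1/18, 6 w.p. 1/9, …
E[payout] = (1/36)·1 + (1/18)·2 + (1/18)·3 + (1/12)·4 + (1/18)·5 + (1/9)·6 + (1/18)·8 + (1/36)·9 + (1/18)·10 + (1/9)·12 + (1/18)·15 + (1/36)·16 + (1/18)·18 + (1/18)·20 + (1/18)·24 + (1/36)·25 + (1/18)·30 + (1/36)·36 = 49/4
Expected profit = 49/4 − 3 = 37/4 ≈ $9.25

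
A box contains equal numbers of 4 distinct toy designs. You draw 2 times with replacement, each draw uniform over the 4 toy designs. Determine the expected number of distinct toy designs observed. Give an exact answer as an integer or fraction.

7/4

Let Xⱼ=1 if type j appears at least once. P(Xⱼ=1) = 1 − ((4−1)/4)^2 = 7/16.
E[#distinct] = 4·7/16 = 7/4.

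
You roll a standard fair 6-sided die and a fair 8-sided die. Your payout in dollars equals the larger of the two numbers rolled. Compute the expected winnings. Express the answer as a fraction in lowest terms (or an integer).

251/48 dollars

Distribution of the larger of the two numbers rolled: 1 w.p. 1/48, 2 w.p. 1/16, 3 w.p. 5/48, 4 w.p. 7/48, 5 w.p. 3/16, 6 w.p. 11/48, …
E[payout] = (1/48)·1 + (1/16)·2 + (5/48)·3 + (7/48)·4 + (3/16)·5 + (11/48)·6 + (1/8)·7 + (1/8)·8 = 251/48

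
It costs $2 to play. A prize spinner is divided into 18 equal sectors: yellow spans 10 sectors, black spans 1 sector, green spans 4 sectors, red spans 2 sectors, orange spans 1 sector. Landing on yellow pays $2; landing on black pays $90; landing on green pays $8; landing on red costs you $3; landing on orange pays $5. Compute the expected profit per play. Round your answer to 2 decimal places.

E[payout] = (10/18)·2 + (1/18)·90 + (4/18)·8 + (2/18)·(-3) + (1/18)·5 = 47/6
Expected profit = 47/6 − 2 = 35/6 ≈ $5.83

$5.83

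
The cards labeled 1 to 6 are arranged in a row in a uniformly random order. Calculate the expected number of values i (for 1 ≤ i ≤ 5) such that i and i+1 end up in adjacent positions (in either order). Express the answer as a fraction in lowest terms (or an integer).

For each i ∈ {1,…,5}, let Xᵢ = 1 if i and i+1 are adjacent. P(Xᵢ=1) = 2·(6−1)!/6! = 2/6.
By linearity, E[ΣXᵢ] = (5)·(2/6) = 5/3.

5/3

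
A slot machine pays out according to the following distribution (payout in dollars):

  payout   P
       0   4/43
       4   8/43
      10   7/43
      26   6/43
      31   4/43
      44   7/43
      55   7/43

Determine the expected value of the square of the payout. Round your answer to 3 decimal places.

1010.581

E[X²] = (4/43)·0 + (8/43)·16 + (7/43)·100 + (6/43)·676 + (4/43)·961 + (7/43)·1936 + (7/43)·3025
     = 43455/43 ≈ 1010.581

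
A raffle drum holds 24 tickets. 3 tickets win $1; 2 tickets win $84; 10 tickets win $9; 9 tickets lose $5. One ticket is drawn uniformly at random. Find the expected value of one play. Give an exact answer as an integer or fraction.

E[payout] = (3/24)·1 + (2/24)·84 + (10/24)·9 + (9/24)·(-5) = 9

$9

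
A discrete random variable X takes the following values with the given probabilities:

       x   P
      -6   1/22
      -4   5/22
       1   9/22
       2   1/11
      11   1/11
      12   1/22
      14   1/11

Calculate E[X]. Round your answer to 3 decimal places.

2.227

E[X] = (1/22)·(-6) + (5/22)·(-4) + (9/22)·1 + (1/11)·2 + (1/11)·11 + (1/22)·12 + (1/11)·14
     = 49/22 ≈ 2.227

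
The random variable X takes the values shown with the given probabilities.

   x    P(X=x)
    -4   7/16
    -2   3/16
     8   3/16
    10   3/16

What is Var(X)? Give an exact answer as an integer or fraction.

591/16

E[X] = (7/16)·(-4) + (3/16)·(-2) + (3/16)·8 + (3/16)·10 = 5/4
E[X²] = (7/16)·16 + (3/16)·4 + (3/16)·64 + (3/16)·100 = 77/2
Var(X) = 77/2 − (5/4)² = 591/16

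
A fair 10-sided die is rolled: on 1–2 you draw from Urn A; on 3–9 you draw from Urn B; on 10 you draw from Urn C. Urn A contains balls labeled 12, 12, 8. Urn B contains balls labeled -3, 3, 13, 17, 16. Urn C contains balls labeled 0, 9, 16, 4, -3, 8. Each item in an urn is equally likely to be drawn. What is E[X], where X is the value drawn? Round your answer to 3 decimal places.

9.140

E[X | Urn A] = (12 + 12 + 8)/3 = 32/3
E[X | Urn B] = (-3 + 3 + 13 + 17 + 16)/5 = 46/5
E[X | Urn C] = (0 + 9 + 16 + 4 − 3 + 8)/6 = 17/3
E[X] = (1/5)·32/3 + (7/10)·46/5 + (1/10)·17/3 = 457/50 ≈ 9.140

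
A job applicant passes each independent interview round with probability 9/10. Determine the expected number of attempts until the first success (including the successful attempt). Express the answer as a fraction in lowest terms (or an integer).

For a geometric distribution, E[trials] = 1/p = 1/(9/10) = 10/9.

10/9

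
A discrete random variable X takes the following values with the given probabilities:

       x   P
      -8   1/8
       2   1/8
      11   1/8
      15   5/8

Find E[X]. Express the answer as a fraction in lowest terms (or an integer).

E[X] = (1/8)·(-8) + (1/8)·2 + (1/8)·11 + (5/8)·15
     = 10

10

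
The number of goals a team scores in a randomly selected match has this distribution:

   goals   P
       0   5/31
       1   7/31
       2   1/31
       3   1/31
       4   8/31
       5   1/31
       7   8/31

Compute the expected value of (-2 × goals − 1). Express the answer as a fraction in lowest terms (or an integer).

-241/31

E[-2x-1] = (5/31)·(-1) + (7/31)·(-3) + (1/31)·(-5) + (1/31)·(-7) + (8/31)·(-9) + (1/31)·(-11) + (8/31)·(-15)
     = -241/31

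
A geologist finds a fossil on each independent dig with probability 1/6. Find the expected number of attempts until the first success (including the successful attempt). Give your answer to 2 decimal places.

6.00

For a geometric distribution, E[trials] = 1/p = 1/(1/6) = 6.
≈ 6.00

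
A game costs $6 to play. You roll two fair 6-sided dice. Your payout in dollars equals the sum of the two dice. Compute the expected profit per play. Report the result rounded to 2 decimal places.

$1.00

Distribution of the sum of the two dice: 2 w.p. 1/36, 3 w.p. 1/18, 4 w.p. 1/12, 5 w.p. 1/9, 6 w.p. 5/36, 7 w.p. 1/6, …
E[payout] = (1/36)·2 + (1/18)·3 + (1/12)·4 + (1/9)·5 + (5/36)·6 + (1/6)·7 + (5/36)·8 + (1/9)·9 + (1/12)·10 + (1/18)·11 + (1/36)·12 = 7
Expected profit = 7 − 6 = 1 ≈ $1.00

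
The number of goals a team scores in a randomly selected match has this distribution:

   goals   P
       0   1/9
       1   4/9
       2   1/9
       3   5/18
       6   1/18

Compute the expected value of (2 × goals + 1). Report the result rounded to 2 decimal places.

E[2x+1] = (1/9)·1 + (4/9)·3 + (1/9)·5 + (5/18)·7 + (1/18)·13
     = 14/3 ≈ 4.67

4.67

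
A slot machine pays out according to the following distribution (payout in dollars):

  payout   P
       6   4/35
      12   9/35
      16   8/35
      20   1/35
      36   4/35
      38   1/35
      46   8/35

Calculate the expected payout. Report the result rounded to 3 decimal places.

$23.714

E[X] = (4/35)·6 + (9/35)·12 + (8/35)·16 + (1/35)·20 + (4/35)·36 + (1/35)·38 + (8/35)·46
     = 166/7 ≈ 23.714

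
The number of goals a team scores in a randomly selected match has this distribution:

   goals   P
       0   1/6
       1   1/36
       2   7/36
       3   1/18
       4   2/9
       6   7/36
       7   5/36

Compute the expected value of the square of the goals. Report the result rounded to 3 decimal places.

18.667

E[X²] = (1/6)·0 + (1/36)·1 + (7/36)·4 + (1/18)·9 + (2/9)·16 + (7/36)·36 + (5/36)·49
     = 56/3 ≈ 18.667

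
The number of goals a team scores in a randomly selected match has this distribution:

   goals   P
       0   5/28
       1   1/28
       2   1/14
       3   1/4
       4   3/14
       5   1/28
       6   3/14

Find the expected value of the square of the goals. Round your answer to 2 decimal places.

E[X²] = (5/28)·0 + (1/28)·1 + (1/14)·4 + (1/4)·9 + (3/14)·16 + (1/28)·25 + (3/14)·36
     = 409/28 ≈ 14.61

14.61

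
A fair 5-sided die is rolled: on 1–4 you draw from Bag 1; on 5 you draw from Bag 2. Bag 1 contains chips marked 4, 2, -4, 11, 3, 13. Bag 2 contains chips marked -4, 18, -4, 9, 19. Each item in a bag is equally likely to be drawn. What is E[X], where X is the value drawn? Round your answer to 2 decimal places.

E[X | Bag 1] = (4 + 2 − 4 + 11 + 3 + 13)/6 = 29/6
E[X | Bag 2] = (-4 + 18 − 4 + 9 + 19)/5 = 38/5
E[X] = (4/5)·29/6 + (1/5)·38/5 = 404/75 ≈ 5.39

5.39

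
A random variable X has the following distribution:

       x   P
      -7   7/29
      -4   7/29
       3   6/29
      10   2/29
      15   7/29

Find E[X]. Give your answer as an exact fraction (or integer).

E[X] = (7/29)·(-7) + (7/29)·(-4) + (6/29)·3 + (2/29)·10 + (7/29)·15
     = 66/29

66/29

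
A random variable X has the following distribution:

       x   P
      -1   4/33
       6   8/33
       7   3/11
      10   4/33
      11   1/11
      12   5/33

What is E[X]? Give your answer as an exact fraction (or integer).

E[X] = (4/33)·(-1) + (8/33)·6 + (3/11)·7 + (4/33)·10 + (1/11)·11 + (5/33)·12
     = 80/11

80/11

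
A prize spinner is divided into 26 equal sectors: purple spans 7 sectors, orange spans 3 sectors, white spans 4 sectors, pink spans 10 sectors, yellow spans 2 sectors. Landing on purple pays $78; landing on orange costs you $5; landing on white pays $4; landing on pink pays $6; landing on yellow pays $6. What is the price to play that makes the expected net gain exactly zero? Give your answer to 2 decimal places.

$23.81

E[payout] = (7/26)·78 + (3/26)·(-5) + (4/26)·4 + (10/26)·6 + (2/26)·6 = 619/26
Fair fee = E[payout] = 619/26 ≈ $23.81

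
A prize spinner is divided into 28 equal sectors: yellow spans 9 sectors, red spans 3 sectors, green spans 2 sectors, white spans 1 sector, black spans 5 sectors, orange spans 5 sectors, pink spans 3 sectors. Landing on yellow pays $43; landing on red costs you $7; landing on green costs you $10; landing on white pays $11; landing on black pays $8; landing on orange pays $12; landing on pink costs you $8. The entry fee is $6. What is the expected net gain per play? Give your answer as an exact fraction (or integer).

E[payout] = (9/28)·43 + (3/28)·(-7) + (2/28)·(-10) + (1/28)·11 + (5/28)·8 + (5/28)·12 + (3/28)·(-8) = 433/28
Expected profit = 433/28 − 6 = 265/28

265/28 dollars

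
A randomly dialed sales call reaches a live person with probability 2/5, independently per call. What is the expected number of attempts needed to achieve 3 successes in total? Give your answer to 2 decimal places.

By linearity (sum of 3 independent geometric waits), E[trials] = 3/p = 3/(2/5) = 15/2.
≈ 7.50

7.50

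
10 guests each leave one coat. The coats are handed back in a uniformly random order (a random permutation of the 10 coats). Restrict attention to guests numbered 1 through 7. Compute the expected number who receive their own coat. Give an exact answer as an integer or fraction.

Let Xᵢ = 1 if person i gets their own coat. For each i, P(Xᵢ=1) = 1/10.
By linearity of expectation, E[X₁+…+X_7] = 7·(1/10) = 7/10.

7/10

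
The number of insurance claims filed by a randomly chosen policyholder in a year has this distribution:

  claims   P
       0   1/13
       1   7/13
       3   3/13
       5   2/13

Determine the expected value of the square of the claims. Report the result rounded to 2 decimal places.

6.46

E[X²] = (1/13)·0 + (7/13)·1 + (3/13)·9 + (2/13)·25
     = 84/13 ≈ 6.46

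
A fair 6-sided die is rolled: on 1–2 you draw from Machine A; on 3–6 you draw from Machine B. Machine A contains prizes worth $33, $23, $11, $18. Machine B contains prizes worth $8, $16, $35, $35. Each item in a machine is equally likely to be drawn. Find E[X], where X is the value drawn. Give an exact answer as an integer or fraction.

E[X | Machine A] = (33 + 23 + 11 + 18)/4 = 85/4
E[X | Machine B] = (8 + 16 + 35 + 35)/4 = 47/2
E[X] = (1/3)·85/4 + (2/3)·47/2 = 91/4

91/4 dollars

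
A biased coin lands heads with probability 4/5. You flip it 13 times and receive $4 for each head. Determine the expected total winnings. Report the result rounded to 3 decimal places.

E[#heads] = 13·4/5 = 52/5 (linearity over flips).
E[winnings] = 4·52/5 = 208/5.
≈ 41.600

$41.600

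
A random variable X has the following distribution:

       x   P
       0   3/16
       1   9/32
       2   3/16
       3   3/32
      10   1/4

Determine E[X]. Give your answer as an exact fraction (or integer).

55/16

E[X] = (3/16)·0 + (9/32)·1 + (3/16)·2 + (3/32)·3 + (1/4)·10
     = 55/16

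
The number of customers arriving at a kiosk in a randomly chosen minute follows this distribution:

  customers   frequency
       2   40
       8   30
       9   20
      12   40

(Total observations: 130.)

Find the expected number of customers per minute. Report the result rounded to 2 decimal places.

7.54

Total = 130, so P(customers=2) = 40/130, etc.
E[X] = (4/13)·2 + (3/13)·8 + (2/13)·9 + (4/13)·12
     = 98/13 ≈ 7.54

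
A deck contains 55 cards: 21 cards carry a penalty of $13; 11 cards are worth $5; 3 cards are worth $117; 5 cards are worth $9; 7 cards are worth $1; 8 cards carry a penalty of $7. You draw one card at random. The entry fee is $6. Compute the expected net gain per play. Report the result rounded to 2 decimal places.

E[payout] = (21/55)·(-13) + (11/55)·5 + (3/55)·117 + (5/55)·9 + (7/55)·1 + (8/55)·(-7) = 129/55
Expected profit = 129/55 − 6 = -201/55 ≈ -$3.65

-$3.65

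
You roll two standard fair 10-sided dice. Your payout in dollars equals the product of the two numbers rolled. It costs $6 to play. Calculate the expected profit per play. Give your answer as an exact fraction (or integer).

97/4 dollars

Distribution of the product of the two numbers rolled: 1 w.p. 1/100, 2 w.p. 1/50, 3 w.p. 1/50, 4 w.p. 3/100, 5 w.p. 1/50, 6 w.p. 1/25, …
E[payout] = (1/100)·1 + (1/50)·2 + (1/50)·3 + (3/100)·4 + (1/50)·5 + (1/25)·6 + (1/50)·7 + (1/25)·8 + (3/100)·9 + (1/25)·10 + (1/25)·12 + (1/50)·14 + (1/50)·15 + (3/100)·16 + (1/25)·18 + (1/25)·20 + (1/50)·21 + (1/25)·24 + (1/100)·25 + (1/50)·27 + (1/50)·28 + (1/25)·30 + (1/50)·32 + (1/50)·35 + (3/100)·36 + (1/25)·40 + (1/50)·42 + (1/50)·45 + (1/50)·48 + (1/100)·49 + (1/50)·50 + (1/50)·54 + (1/50)·56 + (1/50)·60 + (1/50)·63 + (1/100)·64 + (1/50)·70 + (1/50)·72 + (1/50)·80 + (1/100)·81 + (1/50)·90 + (1/100)·100 = 121/4
Expected profit = 121/4 − 6 = 97/4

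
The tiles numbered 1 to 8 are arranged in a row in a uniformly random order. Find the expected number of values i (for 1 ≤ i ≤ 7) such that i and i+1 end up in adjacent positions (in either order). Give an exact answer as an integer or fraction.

For each i ∈ {1,…,7}, let Xᵢ = 1 if i and i+1 are adjacent. P(Xᵢ=1) = 2·(8−1)!/8! = 2/8.
By linearity, E[ΣXᵢ] = (7)·(2/8) = 7/4.

7/4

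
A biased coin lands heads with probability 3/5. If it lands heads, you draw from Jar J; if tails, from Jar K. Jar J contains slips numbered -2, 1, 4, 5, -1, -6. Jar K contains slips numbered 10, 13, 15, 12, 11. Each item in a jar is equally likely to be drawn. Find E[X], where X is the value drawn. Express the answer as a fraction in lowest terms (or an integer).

249/50

E[X | Jar J] = (-2 + 1 + 4 + 5 − 1 − 6)/6 = 1/6
E[X | Jar K] = (10 + 13 + 15 + 12 + 11)/5 = 61/5
E[X] = (3/5)·1/6 + (2/5)·61/5 = 249/50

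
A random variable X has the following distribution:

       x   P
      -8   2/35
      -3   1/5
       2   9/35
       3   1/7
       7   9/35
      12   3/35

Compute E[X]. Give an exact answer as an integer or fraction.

E[X] = (2/35)·(-8) + (1/5)·(-3) + (9/35)·2 + (1/7)·3 + (9/35)·7 + (3/35)·12
     = 19/7

19/7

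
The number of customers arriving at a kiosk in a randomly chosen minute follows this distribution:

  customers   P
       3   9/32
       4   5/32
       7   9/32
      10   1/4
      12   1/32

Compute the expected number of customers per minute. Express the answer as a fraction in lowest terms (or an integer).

101/16

E[X] = (9/32)·3 + (5/32)·4 + (9/32)·7 + (1/4)·10 + (1/32)·12
     = 101/16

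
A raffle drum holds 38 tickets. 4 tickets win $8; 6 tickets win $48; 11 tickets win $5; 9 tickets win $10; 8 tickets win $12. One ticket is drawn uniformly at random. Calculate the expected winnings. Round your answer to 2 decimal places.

E[payout] = (4/38)·8 + (6/38)·48 + (11/38)·5 + (9/38)·10 + (8/38)·12 = 561/38
≈ $14.76

$14.76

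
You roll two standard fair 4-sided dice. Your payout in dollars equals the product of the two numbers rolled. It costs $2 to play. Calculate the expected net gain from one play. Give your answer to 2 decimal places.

Distribution of the product of the two numbers rolled: 1 w.p. 1/16, 2 w.p. 1/8, 3 w.p. 1/8, 4 w.p. 3/16, 6 w.p. 1/8, 8 w.p. 1/8, …
E[payout] = (1/16)·1 + (1/8)·2 + (1/8)·3 + (3/16)·4 + (1/8)·6 + (1/8)·8 + (1/16)·9 + (1/8)·12 + (1/16)·16 = 25/4
Expected profit = 25/4 − 2 = 17/4 ≈ $4.25

$4.25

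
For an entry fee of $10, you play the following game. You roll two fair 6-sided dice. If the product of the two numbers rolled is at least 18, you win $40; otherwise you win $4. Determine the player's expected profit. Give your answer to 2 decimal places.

$4.00

E[payout] = (13/18)·4 + (5/18)·40 = 14
Expected profit = 14 − 10 = 4 ≈ $4.00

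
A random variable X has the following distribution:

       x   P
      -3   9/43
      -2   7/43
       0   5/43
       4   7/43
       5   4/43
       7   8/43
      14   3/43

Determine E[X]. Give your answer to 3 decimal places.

2.442

E[X] = (9/43)·(-3) + (7/43)·(-2) + (5/43)·0 + (7/43)·4 + (4/43)·5 + (8/43)·7 + (3/43)·14
     = 105/43 ≈ 2.442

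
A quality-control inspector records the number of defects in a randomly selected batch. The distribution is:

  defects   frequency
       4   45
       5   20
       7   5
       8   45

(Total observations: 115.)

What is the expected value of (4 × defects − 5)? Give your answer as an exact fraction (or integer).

Total = 115, so P(defects=4) = 45/115, etc.
E[4x-5] = (9/23)·11 + (4/23)·15 + (1/23)·23 + (9/23)·27
     = 425/23

425/23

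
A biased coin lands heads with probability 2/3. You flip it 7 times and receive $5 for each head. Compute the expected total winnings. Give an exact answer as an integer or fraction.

70/3 dollars

E[#heads] = 7·2/3 = 14/3 (linearity over flips).
E[winnings] = 5·14/3 = 70/3.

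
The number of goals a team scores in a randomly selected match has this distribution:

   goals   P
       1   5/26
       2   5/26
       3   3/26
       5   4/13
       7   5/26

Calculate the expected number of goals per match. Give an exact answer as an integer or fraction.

E[X] = (5/26)·1 + (5/26)·2 + (3/26)·3 + (4/13)·5 + (5/26)·7
     = 99/26

99/26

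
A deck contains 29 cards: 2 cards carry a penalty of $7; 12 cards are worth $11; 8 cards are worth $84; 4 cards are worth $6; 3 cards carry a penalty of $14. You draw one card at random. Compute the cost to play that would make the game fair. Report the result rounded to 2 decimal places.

E[payout] = (2/29)·(-7) + (12/29)·11 + (8/29)·84 + (4/29)·6 + (3/29)·(-14) = 772/29
Fair fee = E[payout] = 772/29 ≈ $26.62

$26.62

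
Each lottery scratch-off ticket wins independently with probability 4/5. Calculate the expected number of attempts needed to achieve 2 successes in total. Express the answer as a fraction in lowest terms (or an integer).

5/2

By linearity (sum of 2 independent geometric waits), E[trials] = 2/p = 2/(4/5) = 5/2.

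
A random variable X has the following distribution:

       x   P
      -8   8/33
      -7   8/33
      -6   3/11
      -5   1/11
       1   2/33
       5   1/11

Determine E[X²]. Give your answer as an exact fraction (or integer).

E[X²] = (8/33)·64 + (8/33)·49 + (3/11)·36 + (1/11)·25 + (2/33)·1 + (1/11)·25
     = 460/11

460/11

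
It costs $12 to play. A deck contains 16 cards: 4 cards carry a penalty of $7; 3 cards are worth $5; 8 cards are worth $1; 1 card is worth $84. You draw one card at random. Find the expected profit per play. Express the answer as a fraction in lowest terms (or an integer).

E[payout] = (4/16)·(-7) + (3/16)·5 + (8/16)·1 + (1/16)·84 = 79/16
Expected profit = 79/16 − 12 = -113/16

-113/16 dollars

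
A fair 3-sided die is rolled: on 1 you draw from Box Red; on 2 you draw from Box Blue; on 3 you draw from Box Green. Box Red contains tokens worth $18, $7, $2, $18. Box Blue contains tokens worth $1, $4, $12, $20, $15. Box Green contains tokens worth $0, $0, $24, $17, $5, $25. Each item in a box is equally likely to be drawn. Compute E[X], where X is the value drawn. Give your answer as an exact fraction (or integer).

2009/180 dollars

E[X | Box Red] = (18 + 7 + 2 + 18)/4 = 45/4
E[X | Box Blue] = (1 + 4 + 12 + 20 + 15)/5 = 52/5
E[X | Box Green] = (0 + 0 + 24 + 17 + 5 + 25)/6 = 71/6
E[X] = (1/3)·45/4 + (1/3)·52/5 + (1/3)·71/6 = 2009/180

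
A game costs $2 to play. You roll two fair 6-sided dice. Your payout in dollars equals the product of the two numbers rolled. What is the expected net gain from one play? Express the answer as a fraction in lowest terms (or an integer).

41/4 dollars

Distribution of the product of the two numbers rolled: 1 w.p. 1/36, 2 w.p. 1/18, 3 w.p. 1/18, 4 w.p. 1/12, 5 w.p. 1/18, 6 w.p. 1/9, …
E[payout] = (1/36)·1 + (1/18)·2 + (1/18)·3 + (1/12)·4 + (1/18)·5 + (1/9)·6 + (1/18)·8 + (1/36)·9 + (1/18)·10 + (1/9)·12 + (1/18)·15 + (1/36)·16 + (1/18)·18 + (1/18)·20 + (1/18)·24 + (1/36)·25 + (1/18)·30 + (1/36)·36 = 49/4
Expected profit = 49/4 − 2 = 41/4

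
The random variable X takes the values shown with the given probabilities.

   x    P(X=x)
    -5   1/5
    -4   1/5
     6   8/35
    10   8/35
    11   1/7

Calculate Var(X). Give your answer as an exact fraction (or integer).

2196/49

E[X] = (1/5)·(-5) + (1/5)·(-4) + (8/35)·6 + (8/35)·10 + (1/7)·11 = 24/7
E[X²] = (1/5)·25 + (1/5)·16 + (8/35)·36 + (8/35)·100 + (1/7)·121 = 396/7
Var(X) = 396/7 − (24/7)² = 2196/49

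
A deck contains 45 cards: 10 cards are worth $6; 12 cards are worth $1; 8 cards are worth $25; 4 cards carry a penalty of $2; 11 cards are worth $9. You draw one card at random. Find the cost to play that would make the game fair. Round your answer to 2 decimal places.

$8.07

E[payout] = (10/45)·6 + (12/45)·1 + (8/45)·25 + (4/45)·(-2) + (11/45)·9 = 121/15
Fair fee = E[payout] = 121/15 ≈ $8.07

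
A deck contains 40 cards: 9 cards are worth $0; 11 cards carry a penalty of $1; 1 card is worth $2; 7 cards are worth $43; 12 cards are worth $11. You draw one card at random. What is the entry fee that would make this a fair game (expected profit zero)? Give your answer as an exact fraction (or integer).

53/5 dollars

E[payout] = (9/40)·0 + (11/40)·(-1) + (1/40)·2 + (7/40)·43 + (12/40)·11 = 53/5
Fair fee = E[payout] = 53/5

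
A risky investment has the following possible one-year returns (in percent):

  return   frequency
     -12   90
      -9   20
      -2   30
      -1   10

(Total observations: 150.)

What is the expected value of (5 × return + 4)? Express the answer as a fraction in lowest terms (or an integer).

-121/3

Total = 150, so P(return=-12) = 90/150, etc.
E[5x+4] = (3/5)·(-56) + (2/15)·(-41) + (1/5)·(-6) + (1/15)·(-1)
     = -121/3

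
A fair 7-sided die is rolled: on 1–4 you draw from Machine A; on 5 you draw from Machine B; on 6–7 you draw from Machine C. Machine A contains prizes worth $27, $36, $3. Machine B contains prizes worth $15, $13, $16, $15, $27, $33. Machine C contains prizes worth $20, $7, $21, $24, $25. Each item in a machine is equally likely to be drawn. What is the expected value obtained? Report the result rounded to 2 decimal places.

E[X | Machine A] = (27 + 36 + 3)/3 = 22
E[X | Machine B] = (15 + 13 + 16 + 15 + 27 + 33)/6 = 119/6
E[X | Machine C] = (20 + 7 + 21 + 24 + 25)/5 = 97/5
E[X] = (4/7)·22 + (1/7)·119/6 + (2/7)·97/5 = 4399/210 ≈ 20.95

$20.95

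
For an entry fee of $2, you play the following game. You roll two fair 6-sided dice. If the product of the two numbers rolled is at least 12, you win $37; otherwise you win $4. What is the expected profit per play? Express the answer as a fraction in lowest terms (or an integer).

211/12 dollars

E[payout] = (19/36)·4 + (17/36)·37 = 235/12
Expected profit = 235/12 − 2 = 211/12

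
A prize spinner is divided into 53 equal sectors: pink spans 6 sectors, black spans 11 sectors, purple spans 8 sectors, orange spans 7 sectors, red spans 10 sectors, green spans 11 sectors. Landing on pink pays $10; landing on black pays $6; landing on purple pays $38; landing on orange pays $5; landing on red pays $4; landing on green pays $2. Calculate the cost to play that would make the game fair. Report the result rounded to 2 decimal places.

$9.94

E[payout] = (6/53)·10 + (11/53)·6 + (8/53)·38 + (7/53)·5 + (10/53)·4 + (11/53)·2 = 527/53
Fair fee = E[payout] = 527/53 ≈ $9.94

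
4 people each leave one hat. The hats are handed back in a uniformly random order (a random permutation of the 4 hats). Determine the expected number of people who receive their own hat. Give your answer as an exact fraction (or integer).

Let Xᵢ = 1 if person i gets their own hat. For each i, P(Xᵢ=1) = 1/4.
By linearity of expectation, E[X₁+…+X_4] = 4·(1/4) = 1.

1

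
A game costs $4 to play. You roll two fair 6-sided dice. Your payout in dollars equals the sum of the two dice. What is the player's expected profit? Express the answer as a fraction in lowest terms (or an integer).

Distribution of the sum of the two dice: 2 w.p. 1/36, 3 w.p. 1/18, 4 w.p. 1/12, 5 w.p. 1/9, 6 w.p. 5/36, 7 w.p. 1/6, …
E[payout] = (1/36)·2 + (1/18)·3 + (1/12)·4 + (1/9)·5 + (5/36)·6 + (1/6)·7 + (5/36)·8 + (1/9)·9 + (1/12)·10 + (1/18)·11 + (1/36)·12 = 7
Expected profit = 7 − 4 = 3

$3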